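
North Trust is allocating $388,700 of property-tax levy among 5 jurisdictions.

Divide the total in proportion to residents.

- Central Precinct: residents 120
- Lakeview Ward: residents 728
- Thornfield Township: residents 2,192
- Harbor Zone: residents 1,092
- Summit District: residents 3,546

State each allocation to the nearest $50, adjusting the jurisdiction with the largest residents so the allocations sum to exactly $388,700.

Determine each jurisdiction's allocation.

Central Precinct: $6,100 · Lakeview Ward: $36,850 · Thornfield Township: $110,950 · Harbor Zone: $55,300 · Summit District: $179,500

Residents total: 120 + 728 + 2,192 + 1,092 + 3,546 = 7,678.
Pro-rata amounts: Central Precinct 6,075.02; Lakeview Ward 36,855.12; Thornfield Township 110,970.36; Harbor Zone 55,282.68; Summit District 179,516.83.
At nearest $50: Central Precinct $6,100; Lakeview Ward $36,850; Thornfield Township $110,950; Harbor Zone $55,300; Summit District $179,500. Sum = $388,700.
No rounding difference to absorb.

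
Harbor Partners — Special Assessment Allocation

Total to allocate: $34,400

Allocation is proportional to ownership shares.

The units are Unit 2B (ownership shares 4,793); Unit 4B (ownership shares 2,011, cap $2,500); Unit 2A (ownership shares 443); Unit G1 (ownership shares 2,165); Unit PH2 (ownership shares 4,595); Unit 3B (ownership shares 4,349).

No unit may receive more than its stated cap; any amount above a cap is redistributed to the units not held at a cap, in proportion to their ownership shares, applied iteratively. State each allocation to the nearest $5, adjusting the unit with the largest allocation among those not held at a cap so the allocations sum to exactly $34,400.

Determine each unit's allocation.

Combined ownership shares = 18,356.
Proportional shares (ignoring caps): Unit 2B 8,982.31; Unit 4B 3,768.71; Unit 2A 830.20; Unit G1 4,057.31; Unit PH2 8,611.24; Unit 3B 8,150.23.
Capped: Unit 4B ($2,500); remaining pool $31,900 reallocated over remaining ownership shares 16,345.
Shares after redistribution: Unit 2B 9,354.34 → $9,355; Unit 2A 864.59 → $865; Unit G1 4,225.36 → $4,225; Unit PH2 8,967.91 → $8,970; Unit 3B 8,487.80 → $8,490.
Rounding difference −$5 applied to Unit 2B → $9,350.

Unit 2B: $9,350 · Unit 4B: $2,500 · Unit 2A: $865 · Unit G1: $4,225 · Unit PH2: $8,970 · Unit 3B: $8,490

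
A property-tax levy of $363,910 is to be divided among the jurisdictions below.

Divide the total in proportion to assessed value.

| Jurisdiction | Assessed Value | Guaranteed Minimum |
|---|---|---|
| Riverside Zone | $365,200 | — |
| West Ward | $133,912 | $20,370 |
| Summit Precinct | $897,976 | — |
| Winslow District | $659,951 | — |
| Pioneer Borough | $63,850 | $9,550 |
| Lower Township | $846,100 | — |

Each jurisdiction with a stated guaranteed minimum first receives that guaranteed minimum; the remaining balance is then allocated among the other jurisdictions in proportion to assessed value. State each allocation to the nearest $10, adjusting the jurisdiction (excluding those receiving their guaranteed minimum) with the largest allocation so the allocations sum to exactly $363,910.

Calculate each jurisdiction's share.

Riverside Zone: $44,050; West Ward: $20,370; Summit Precinct: $108,290; Winslow District: $79,600; Pioneer Borough: $9,550; Lower Township: $102,050

Fund the minimums — West Ward $20,370; Pioneer Borough $9,550. Remaining pool $333,990.
Remaining pool split over remaining assessed value 2,769,227: Riverside Zone 44,045.92 → $44,050; Summit Precinct 108,302.79 → $108,300; Winslow District 79,595.15 → $79,600; Lower Township 102,046.14 → $102,050.
Rounding difference −$10 applied to Summit Precinct → $108,290.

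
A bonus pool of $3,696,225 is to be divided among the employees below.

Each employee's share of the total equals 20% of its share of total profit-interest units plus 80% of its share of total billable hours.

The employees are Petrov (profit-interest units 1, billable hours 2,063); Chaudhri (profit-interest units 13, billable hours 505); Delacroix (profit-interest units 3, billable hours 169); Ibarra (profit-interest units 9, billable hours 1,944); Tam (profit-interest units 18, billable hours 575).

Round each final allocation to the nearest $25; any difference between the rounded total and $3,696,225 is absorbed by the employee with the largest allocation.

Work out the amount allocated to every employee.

Petrov: $1,177,425 · Chaudhri: $502,525 · Delacroix: $145,475 · Ibarra: $1,244,900 · Tam: $625,900

Totals — profit-interest units 44, billable hours 5,256.
Combined weights (20% profit-interest units + 80% billable hours): Petrov 0.3185; Chaudhri 0.1360; Delacroix 0.0394; Ibarra 0.3368; Tam 0.1693.
Proportional shares: Petrov 1,177,426.92; Chaudhri 502,521.91; Delacroix 145,481.00; Ibarra 1,244,886.74; Tam 625,908.42.
After rounding ($25): Petrov $1,177,425; Chaudhri $502,525; Delacroix $145,475; Ibarra $1,244,875; Tam $625,900. Sum = $3,696,200.
Difference $3,696,225 − $3,696,200 = +$25 applied to largest allocation (Ibarra): Ibarra becomes $1,244,900.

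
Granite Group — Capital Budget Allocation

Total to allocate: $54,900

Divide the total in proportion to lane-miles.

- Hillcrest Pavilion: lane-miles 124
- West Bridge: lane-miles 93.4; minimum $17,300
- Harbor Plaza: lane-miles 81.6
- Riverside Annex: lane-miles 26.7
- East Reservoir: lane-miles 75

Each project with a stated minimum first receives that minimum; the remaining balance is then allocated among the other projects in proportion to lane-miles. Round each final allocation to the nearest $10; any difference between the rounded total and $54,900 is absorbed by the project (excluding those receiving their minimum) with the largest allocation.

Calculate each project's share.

Fund the minimums — West Bridge $17,300. Balance $37,600.
Balance split over remaining lane-miles 307.3: Hillcrest Pavilion 15,172.14 → $15,170; Harbor Plaza 9,984.25 → $9,980; Riverside Annex 3,266.91 → $3,270; East Reservoir 9,176.70 → $9,180.

Hillcrest Pavilion: $15,170; West Bridge: $17,300; Harbor Plaza: $9,980; Riverside Annex: $3,270; East Reservoir: $9,180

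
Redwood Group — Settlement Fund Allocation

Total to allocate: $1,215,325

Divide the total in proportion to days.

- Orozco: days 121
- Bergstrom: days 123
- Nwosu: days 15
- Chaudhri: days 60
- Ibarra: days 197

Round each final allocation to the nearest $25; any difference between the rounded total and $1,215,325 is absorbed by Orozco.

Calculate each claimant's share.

Orozco: $284,975 · Bergstrom: $289,700 · Nwosu: $35,325 · Chaudhri: $141,325 · Ibarra: $464,000

Days total: 516.
Unrounded shares: Orozco 121/516 × $1,215,325 = 284,989.00; Bergstrom 123/516 × $1,215,325 = 289,699.56; Nwosu 15/516 × $1,215,325 = 35,329.22; Chaudhri 60/516 × $1,215,325 = 141,316.86; Ibarra 197/516 × $1,215,325 = 463,990.36.
After rounding ($25): Orozco $285,000; Bergstrom $289,700; Nwosu $35,325; Chaudhri $141,325; Ibarra $464,000. Sum = $1,215,350.
Difference $1,215,325 − $1,215,350 = −$25 applied to Orozco: Orozco becomes $284,975.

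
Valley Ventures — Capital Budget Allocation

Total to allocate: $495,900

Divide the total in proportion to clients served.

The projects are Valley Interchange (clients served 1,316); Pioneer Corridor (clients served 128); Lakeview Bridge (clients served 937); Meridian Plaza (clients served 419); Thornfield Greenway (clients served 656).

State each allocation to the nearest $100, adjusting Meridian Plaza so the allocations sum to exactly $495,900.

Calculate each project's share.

Valley Interchange: $188,800 · Pioneer Corridor: $18,400 · Lakeview Bridge: $134,400 · Meridian Plaza: $60,200 · Thornfield Greenway: $94,100

Clients served total: 3,456.
Pro-rata amounts: Valley Interchange 1,316/3,456 × $495,900 = 188,832.29; Pioneer Corridor 128/3,456 × $495,900 = 18,366.67; Lakeview Bridge 937/3,456 × $495,900 = 134,449.74; Meridian Plaza 419/3,456 × $495,900 = 60,122.14; Thornfield Greenway 656/3,456 × $495,900 = 94,129.17.
Rounded to nearest $100: Valley Interchange $188,800; Pioneer Corridor $18,400; Lakeview Bridge $134,400; Meridian Plaza $60,100; Thornfield Greenway $94,100. Sum = $495,800.
Difference $495,900 − $495,800 = +$100 applied to Meridian Plaza: Meridian Plaza becomes $60,200.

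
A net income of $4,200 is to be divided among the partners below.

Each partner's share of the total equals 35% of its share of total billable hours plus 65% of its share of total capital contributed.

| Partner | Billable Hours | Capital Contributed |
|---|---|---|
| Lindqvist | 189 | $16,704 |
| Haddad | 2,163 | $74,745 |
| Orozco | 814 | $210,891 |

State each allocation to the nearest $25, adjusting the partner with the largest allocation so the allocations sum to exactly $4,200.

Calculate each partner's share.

Billable hours total 3,166; capital contributed total 302,340.
Composite weights (35% billable hours + 65% capital contributed): Lindqvist 0.0568; Haddad 0.3998; Orozco 0.5434.
Unrounded shares: Lindqvist 238.58; Haddad 1,679.21; Orozco 2,282.20.
After rounding ($25): Lindqvist $250; Haddad $1,675; Orozco $2,275. Sum = $4,200.
Rounded total matches; no reconciliation needed.

Lindqvist: $250 | Haddad: $1,675 | Orozco: $2,275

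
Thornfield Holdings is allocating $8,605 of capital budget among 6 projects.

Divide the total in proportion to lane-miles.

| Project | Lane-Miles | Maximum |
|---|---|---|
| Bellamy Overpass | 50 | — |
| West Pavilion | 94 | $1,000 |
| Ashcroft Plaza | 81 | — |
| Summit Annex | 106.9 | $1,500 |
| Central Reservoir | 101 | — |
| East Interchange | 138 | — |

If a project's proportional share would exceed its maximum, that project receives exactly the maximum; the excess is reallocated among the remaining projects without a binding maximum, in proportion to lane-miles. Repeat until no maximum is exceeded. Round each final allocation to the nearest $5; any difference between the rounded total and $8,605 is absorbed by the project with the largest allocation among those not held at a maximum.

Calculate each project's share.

Bellamy Overpass: $825; West Pavilion: $1,000; Ashcroft Plaza: $1,335; Summit Annex: $1,500; Central Reservoir: $1,665; East Interchange: $2,280

Sum of lane-miles: 570.9.
Unconstrained shares: Bellamy Overpass 753.63; West Pavilion 1,416.83; Ashcroft Plaza 1,220.89; Summit Annex 1,611.27; Central Reservoir 1,522.34; East Interchange 2,080.03.
Held at cap: West Pavilion ($1,000), Summit Annex ($1,500); balance $6,105 reallocated over remaining lane-miles 370.
Redistributed shares: Bellamy Overpass 825.00 → $825; Ashcroft Plaza 1,336.50 → $1,335; Central Reservoir 1,666.50 → $1,665; East Interchange 2,277.00 → $2,275.
Rounding difference +$5 applied to East Interchange → $2,280.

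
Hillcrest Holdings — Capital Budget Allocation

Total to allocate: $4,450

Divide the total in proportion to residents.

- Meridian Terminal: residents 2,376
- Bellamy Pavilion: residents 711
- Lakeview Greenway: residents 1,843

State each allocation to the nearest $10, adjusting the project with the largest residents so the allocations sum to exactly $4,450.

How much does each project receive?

Combined residents = 4,930.
Pro-rata amounts: Meridian Terminal 2,376/4,930 × $4,450 = 2,144.67; Bellamy Pavilion 711/4,930 × $4,450 = 641.77; Lakeview Greenway 1,843/4,930 × $4,450 = 1,663.56.
At nearest $10: Meridian Terminal $2,140; Bellamy Pavilion $640; Lakeview Greenway $1,660. Sum = $4,440.
Difference $4,450 − $4,440 = +$10 applied to largest residents (Meridian Terminal): Meridian Terminal becomes $2,150.

Meridian Terminal: $2,150 | Bellamy Pavilion: $640 | Lakeview Greenway: $1,660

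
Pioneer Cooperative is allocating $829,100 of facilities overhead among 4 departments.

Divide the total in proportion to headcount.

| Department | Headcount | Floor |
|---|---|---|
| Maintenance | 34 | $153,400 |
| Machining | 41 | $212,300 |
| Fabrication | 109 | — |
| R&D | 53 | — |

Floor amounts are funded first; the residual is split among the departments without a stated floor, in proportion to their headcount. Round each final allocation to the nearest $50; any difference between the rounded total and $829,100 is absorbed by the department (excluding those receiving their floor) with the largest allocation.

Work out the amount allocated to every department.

Minimums first: Maintenance $153,400; Machining $212,300. Residual $463,400.
Residual split over remaining headcount 162: Fabrication 311,793.83 → $311,800; R&D 151,606.17 → $151,600.

Maintenance: $153,400 | Machining: $212,300 | Fabrication: $311,800 | R&D: $151,600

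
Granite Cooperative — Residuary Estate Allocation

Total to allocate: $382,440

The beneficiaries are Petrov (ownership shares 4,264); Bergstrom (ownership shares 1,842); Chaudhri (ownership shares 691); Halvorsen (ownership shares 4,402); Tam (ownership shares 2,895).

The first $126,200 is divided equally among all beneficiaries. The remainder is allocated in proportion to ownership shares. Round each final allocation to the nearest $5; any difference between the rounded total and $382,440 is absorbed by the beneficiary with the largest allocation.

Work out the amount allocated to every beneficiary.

First tranche $126,200 split equally: $25,240 each.
Remainder $256,240 by ownership shares (total 14,094): Petrov 77,522.87 → $77,525; Bergstrom 33,489.01 → $33,490; Chaudhri 12,562.92 → $12,565; Halvorsen 80,031.82 → $80,030; Tam 52,633.38 → $52,635.
Rounding difference −$5 on remainder applied to Halvorsen.
Totals: Petrov $25,240 + $77,525 = $102,765; Bergstrom $25,240 + $33,490 = $58,730; Chaudhri $25,240 + $12,565 = $37,805; Halvorsen $25,240 + $80,025 = $105,265; Tam $25,240 + $52,635 = $77,875.

Petrov: $102,765 | Bergstrom: $58,730 | Chaudhri: $37,805 | Halvorsen: $105,265 | Tam: $77,875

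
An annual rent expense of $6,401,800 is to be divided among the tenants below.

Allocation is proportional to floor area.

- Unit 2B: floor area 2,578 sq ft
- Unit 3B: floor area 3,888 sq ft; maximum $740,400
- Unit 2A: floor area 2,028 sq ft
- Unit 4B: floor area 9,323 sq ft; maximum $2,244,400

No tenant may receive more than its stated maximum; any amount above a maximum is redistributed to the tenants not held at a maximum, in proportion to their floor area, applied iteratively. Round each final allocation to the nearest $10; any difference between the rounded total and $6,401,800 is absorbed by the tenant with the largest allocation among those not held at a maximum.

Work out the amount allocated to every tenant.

Unit 2B: $1,912,510 · Unit 3B: $740,400 · Unit 2A: $1,504,490 · Unit 4B: $2,244,400

Combined floor area = 17,817.
Unconstrained shares: Unit 2B 926,297.38; Unit 3B 1,396,991.55; Unit 2A 728,677.69; Unit 4B 3,349,833.38.
Capped: Unit 3B ($740,400), Unit 4B ($2,244,400); residual $3,417,000 reallocated over remaining floor area 4,606.
Shares after redistribution: Unit 2B 1,912,511.07 → $1,912,510; Unit 2A 1,504,488.93 → $1,504,490.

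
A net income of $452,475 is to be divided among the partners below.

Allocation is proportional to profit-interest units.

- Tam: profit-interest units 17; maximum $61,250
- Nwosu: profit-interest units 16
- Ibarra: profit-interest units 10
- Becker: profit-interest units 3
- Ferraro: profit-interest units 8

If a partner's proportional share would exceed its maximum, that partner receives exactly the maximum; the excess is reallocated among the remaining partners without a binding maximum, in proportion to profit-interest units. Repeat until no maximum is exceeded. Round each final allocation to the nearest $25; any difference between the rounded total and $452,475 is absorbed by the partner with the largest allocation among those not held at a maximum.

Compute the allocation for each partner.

Tam: $61,250; Nwosu: $169,175; Ibarra: $105,725; Becker: $31,725; Ferraro: $84,600

Combined profit-interest units = 54.
Pro-rata shares before constraints: Tam 142,445.83; Nwosu 134,066.67; Ibarra 83,791.67; Becker 25,137.50; Ferraro 67,033.33.
Cap binds for Tam ($61,250); remaining pool $391,225 reallocated over remaining profit-interest units 37.
Shares after redistribution: Nwosu 169,178.38 → $169,175; Ibarra 105,736.49 → $105,725; Becker 31,720.95 → $31,725; Ferraro 84,589.19 → $84,600.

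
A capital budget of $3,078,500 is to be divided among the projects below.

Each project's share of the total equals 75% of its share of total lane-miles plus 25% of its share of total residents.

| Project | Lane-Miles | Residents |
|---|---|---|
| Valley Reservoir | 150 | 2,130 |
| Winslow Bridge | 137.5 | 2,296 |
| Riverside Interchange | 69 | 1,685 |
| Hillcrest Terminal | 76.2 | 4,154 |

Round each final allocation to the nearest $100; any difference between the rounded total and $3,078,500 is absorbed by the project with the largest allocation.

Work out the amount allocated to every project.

Totals — lane-miles 432.7, residents 10,265.
Combined weights (75% lane-miles + 25% residents): Valley Reservoir 0.3119; Winslow Bridge 0.2942; Riverside Interchange 0.1606; Hillcrest Terminal 0.2332.
Pro-rata amounts: Valley Reservoir 960,093.90; Winslow Bridge 905,840.21; Riverside Interchange 494,516.02; Hillcrest Terminal 718,049.88.
After rounding ($100): Valley Reservoir $960,100; Winslow Bridge $905,800; Riverside Interchange $494,500; Hillcrest Terminal $718,000. Sum = $3,078,400.
Difference $3,078,500 − $3,078,400 = +$100 applied to largest allocation (Valley Reservoir): Valley Reservoir becomes $960,200.

Valley Reservoir: $960,200 | Winslow Bridge: $905,800 | Riverside Interchange: $494,500 | Hillcrest Terminal: $718,000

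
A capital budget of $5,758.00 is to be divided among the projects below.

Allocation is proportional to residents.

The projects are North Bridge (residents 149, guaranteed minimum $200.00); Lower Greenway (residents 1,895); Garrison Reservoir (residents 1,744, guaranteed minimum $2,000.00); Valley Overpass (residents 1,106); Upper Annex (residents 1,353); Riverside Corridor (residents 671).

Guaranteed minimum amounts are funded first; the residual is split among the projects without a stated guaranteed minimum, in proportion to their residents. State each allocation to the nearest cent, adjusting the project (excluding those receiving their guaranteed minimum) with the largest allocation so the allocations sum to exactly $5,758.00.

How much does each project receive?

Minimums first: North Bridge $200.00; Garrison Reservoir $2,000.00. Balance $3,558.00.
Balance split over remaining residents 5,025: Lower Greenway 1,341.7731 → $1,341.77; Valley Overpass 783.1140 → $783.11; Upper Annex 958.0048 → $958.00; Riverside Corridor 475.1081 → $475.11.
Rounding difference +$0.01 applied to Lower Greenway → $1,341.78.

North Bridge: $200.00; Lower Greenway: $1,341.78; Garrison Reservoir: $2,000.00; Valley Overpass: $783.11; Upper Annex: $958.00; Riverside Corridor: $475.11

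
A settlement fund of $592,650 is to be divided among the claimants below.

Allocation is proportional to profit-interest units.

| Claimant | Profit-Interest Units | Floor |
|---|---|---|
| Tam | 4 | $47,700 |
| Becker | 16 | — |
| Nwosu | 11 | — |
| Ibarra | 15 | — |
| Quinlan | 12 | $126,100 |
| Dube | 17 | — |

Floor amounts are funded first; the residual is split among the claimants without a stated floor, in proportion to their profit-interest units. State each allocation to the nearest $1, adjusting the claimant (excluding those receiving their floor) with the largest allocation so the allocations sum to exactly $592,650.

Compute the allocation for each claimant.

Tam: $47,700 | Becker: $113,586 | Nwosu: $78,091 | Ibarra: $106,487 | Quinlan: $126,100 | Dube: $120,686

Guaranteed amounts: Tam $47,700; Quinlan $126,100. Balance $418,850.
Balance split over remaining profit-interest units 59: Becker 113,586.44 → $113,586; Nwosu 78,090.68 → $78,091; Ibarra 106,487.29 → $106,487; Dube 120,685.59 → $120,686.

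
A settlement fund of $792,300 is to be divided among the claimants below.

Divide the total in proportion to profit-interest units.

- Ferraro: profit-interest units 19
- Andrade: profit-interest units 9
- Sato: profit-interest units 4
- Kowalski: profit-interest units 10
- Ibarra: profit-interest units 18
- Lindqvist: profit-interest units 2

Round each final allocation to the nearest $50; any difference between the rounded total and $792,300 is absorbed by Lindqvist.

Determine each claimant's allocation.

Ferraro: $242,800; Andrade: $115,000; Sato: $51,100; Kowalski: $127,800; Ibarra: $230,000; Lindqvist: $25,600

Sum of profit-interest units: 62.
Raw shares: Ferraro 19/62 × $792,300 = 242,801.61; Andrade 9/62 × $792,300 = 115,011.29; Sato 4/62 × $792,300 = 51,116.13; Kowalski 10/62 × $792,300 = 127,790.32; Ibarra 18/62 × $792,300 = 230,022.58; Lindqvist 2/62 × $792,300 = 25,558.06.
After rounding ($50): Ferraro $242,800; Andrade $115,000; Sato $51,100; Kowalski $127,800; Ibarra $230,000; Lindqvist $25,550. Sum = $792,250.
Difference $792,300 − $792,250 = +$50 applied to Lindqvist: Lindqvist becomes $25,600.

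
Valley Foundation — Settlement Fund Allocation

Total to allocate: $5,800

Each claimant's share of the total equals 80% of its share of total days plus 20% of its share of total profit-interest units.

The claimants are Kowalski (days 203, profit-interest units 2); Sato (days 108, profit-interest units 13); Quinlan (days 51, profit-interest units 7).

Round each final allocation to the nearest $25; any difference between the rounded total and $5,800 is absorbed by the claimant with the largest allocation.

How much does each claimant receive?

Kowalski: $2,700 | Sato: $2,075 | Quinlan: $1,025

Totals — days 362, profit-interest units 22.
Blended shares (80% days + 20% profit-interest units): Kowalski 0.4668; Sato 0.3569; Quinlan 0.1763.
Pro-rata amounts: Kowalski 2,707.44; Sato 2,069.76; Quinlan 1,022.79.
After rounding ($25): Kowalski $2,700; Sato $2,075; Quinlan $1,025. Sum = $5,800.
Sum already equals the total — no adjustment.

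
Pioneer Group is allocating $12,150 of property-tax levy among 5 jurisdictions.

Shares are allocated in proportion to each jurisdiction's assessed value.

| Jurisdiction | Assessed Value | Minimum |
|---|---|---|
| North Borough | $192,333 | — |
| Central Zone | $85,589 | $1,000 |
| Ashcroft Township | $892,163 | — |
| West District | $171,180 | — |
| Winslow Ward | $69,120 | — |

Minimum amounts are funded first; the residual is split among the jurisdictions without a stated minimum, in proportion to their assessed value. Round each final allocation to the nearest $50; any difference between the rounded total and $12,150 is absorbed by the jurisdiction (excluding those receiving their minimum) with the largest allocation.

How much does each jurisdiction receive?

North Borough: $1,600 | Central Zone: $1,000 | Ashcroft Township: $7,500 | West District: $1,450 | Winslow Ward: $600

Fund the minimums — Central Zone $1,000. Balance $11,150.
Balance split over remaining assessed value 1,324,796: North Borough 1,618.75 → $1,600; Ashcroft Township 7,508.79 → $7,500; West District 1,440.72 → $1,450; Winslow Ward 581.74 → $600.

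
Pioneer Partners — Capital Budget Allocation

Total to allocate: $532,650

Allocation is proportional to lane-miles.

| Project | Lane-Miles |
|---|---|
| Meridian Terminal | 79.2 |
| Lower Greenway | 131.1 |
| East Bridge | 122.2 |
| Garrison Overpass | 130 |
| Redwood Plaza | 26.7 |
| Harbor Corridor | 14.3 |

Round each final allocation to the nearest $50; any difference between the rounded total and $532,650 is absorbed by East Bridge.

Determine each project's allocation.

Meridian Terminal: $83,800; Lower Greenway: $138,700; East Bridge: $129,200; Garrison Overpass: $137,550; Redwood Plaza: $28,250; Harbor Corridor: $15,150

Total lane-miles = 503.5.
Pro-rata amounts: Meridian Terminal 79.2/503.5 × $532,650 = 83,785.26; Lower Greenway 131.1/503.5 × $532,650 = 138,690.00; East Bridge 122.2/503.5 × $532,650 = 129,274.74; Garrison Overpass 130/503.5 × $532,650 = 137,526.32; Redwood Plaza 26.7/503.5 × $532,650 = 28,245.79; Harbor Corridor 14.3/503.5 × $532,650 = 15,127.89.
At nearest $50: Meridian Terminal $83,800; Lower Greenway $138,700; East Bridge $129,250; Garrison Overpass $137,550; Redwood Plaza $28,250; Harbor Corridor $15,150. Sum = $532,700.
Difference $532,650 − $532,700 = −$50 applied to East Bridge: East Bridge becomes $129,200.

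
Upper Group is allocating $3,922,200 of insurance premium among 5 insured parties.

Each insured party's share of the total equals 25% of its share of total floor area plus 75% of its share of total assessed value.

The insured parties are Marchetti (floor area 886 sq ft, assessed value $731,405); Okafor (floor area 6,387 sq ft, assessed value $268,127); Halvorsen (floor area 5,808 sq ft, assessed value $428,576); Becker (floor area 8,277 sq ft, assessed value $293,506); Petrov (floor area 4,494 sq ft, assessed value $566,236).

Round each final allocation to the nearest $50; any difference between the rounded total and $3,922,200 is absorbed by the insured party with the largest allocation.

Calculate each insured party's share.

Floor area total 25,852; assessed value total 2,287,850.
Combined weights (25% floor area + 75% assessed value): Marchetti 0.2483; Okafor 0.1497; Halvorsen 0.1967; Becker 0.1763; Petrov 0.2291.
Pro-rata amounts: Marchetti 974,024.38; Okafor 587,004.65; Halvorsen 771,344.14; Becker 691,322.72; Petrov 898,504.11.
At nearest $50: Marchetti $974,000; Okafor $587,000; Halvorsen $771,350; Becker $691,300; Petrov $898,500. Sum = $3,922,150.
Difference $3,922,200 − $3,922,150 = +$50 applied to largest allocation (Marchetti): Marchetti becomes $974,050.

Marchetti: $974,050 | Okafor: $587,000 | Halvorsen: $771,350 | Becker: $691,300 | Petrov: $898,500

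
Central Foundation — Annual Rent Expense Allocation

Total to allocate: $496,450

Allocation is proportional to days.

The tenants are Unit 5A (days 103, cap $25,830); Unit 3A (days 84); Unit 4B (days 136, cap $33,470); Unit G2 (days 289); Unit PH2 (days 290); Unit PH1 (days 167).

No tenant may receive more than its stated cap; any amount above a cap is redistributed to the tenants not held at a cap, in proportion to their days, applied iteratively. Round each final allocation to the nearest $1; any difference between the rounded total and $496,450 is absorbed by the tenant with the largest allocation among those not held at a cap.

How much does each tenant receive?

Unit 5A: $25,830 · Unit 3A: $44,242 · Unit 4B: $33,470 · Unit G2: $152,212 · Unit PH2: $152,739 · Unit PH1: $87,957

Sum of days: 1,069.
Pro-rata shares before constraints: Unit 5A 47,833.82; Unit 3A 39,010.10; Unit 4B 63,159.21; Unit G2 134,213.33; Unit PH2 134,677.74; Unit PH1 77,555.80.
Held at cap: Unit 5A ($25,830), Unit 4B ($33,470); balance $437,150 reallocated over remaining days 830.
Remaining shares: Unit 3A 44,241.69 → $44,242; Unit G2 152,212.47 → $152,212; Unit PH2 152,739.16 → $152,739; Unit PH1 87,956.69 → $87,957.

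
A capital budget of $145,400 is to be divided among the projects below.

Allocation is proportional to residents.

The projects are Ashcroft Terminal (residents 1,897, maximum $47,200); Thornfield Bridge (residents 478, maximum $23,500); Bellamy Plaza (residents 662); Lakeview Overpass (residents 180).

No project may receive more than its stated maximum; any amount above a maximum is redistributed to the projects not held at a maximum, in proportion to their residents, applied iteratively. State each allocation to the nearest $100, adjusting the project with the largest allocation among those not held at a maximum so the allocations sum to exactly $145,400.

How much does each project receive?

Ashcroft Terminal: $47,200 · Thornfield Bridge: $23,500 · Bellamy Plaza: $58,700 · Lakeview Overpass: $16,000

Sum of residents: 3,217.
Unconstrained shares: Ashcroft Terminal 85,739.45; Thornfield Bridge 21,604.35; Bellamy Plaza 29,920.67; Lakeview Overpass 8,135.53.
Held at cap: Ashcroft Terminal ($47,200); remaining pool $98,200 reallocated over remaining residents 1,320.
Held at cap: Thornfield Bridge ($23,500); remaining pool $74,700 reallocated over remaining residents 842.
Remaining shares: Bellamy Plaza 58,730.88 → $58,700; Lakeview Overpass 15,969.12 → $16,000.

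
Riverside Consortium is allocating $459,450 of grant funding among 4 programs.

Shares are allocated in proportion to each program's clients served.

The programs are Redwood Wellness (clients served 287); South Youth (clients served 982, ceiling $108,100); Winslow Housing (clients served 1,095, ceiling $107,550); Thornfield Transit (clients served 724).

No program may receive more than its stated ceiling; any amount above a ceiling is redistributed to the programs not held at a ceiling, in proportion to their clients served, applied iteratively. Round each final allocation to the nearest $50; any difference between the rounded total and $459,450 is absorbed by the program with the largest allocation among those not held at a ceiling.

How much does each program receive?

Total clients served = 3,088.
Unconstrained shares: Redwood Wellness 42,701.47; South Youth 146,107.48; Winslow Housing 162,920.26; Thornfield Transit 107,720.79.
Capped: South Youth ($108,100), Winslow Housing ($107,550); balance $243,800 reallocated over remaining clients served 1,011.
Shares after redistribution: Redwood Wellness 69,209.30 → $69,200; Thornfield Transit 174,590.70 → $174,600.

Redwood Wellness: $69,200 | South Youth: $108,100 | Winslow Housing: $107,550 | Thornfield Transit: $174,600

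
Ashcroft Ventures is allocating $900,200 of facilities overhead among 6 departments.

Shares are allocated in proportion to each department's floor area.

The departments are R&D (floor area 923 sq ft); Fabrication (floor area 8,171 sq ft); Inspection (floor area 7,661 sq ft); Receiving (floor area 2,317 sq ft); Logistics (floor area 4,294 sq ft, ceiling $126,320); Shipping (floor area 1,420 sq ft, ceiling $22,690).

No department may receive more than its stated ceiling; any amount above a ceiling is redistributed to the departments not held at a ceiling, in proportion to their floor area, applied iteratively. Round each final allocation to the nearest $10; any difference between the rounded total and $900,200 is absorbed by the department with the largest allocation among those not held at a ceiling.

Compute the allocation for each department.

R&D: $36,350 | Fabrication: $321,840 | Inspection: $301,740 | Receiving: $91,260 | Logistics: $126,320 | Shipping: $22,690

Total floor area = 24,786.
Unconstrained shares: R&D 33,522.34; Fabrication 296,761.65; Inspection 278,239.01; Receiving 84,150.87; Logistics 155,953.31; Shipping 51,572.82.
Cap binds for Logistics ($126,320), Shipping ($22,690); balance $751,190 reallocated over remaining floor area 19,072.
Redistributed shares: R&D 36,354.26 → $36,350; Fabrication 321,831.66 → $321,830; Inspection 301,744.26 → $301,740; Receiving 91,259.82 → $91,260.
Rounding difference +$10 applied to Fabrication → $321,840.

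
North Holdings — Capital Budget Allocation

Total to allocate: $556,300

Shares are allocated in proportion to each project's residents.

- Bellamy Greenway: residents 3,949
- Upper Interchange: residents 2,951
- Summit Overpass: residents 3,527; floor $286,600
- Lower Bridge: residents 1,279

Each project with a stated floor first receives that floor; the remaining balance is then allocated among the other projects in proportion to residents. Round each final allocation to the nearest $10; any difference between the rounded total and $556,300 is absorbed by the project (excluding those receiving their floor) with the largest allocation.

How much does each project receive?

Bellamy Greenway: $130,220 | Upper Interchange: $97,310 | Summit Overpass: $286,600 | Lower Bridge: $42,170

Fund the minimums — Summit Overpass $286,600. Residual $269,700.
Residual split over remaining residents 8,179: Bellamy Greenway 130,217.06 → $130,220; Upper Interchange 97,308.31 → $97,310; Lower Bridge 42,174.63 → $42,170.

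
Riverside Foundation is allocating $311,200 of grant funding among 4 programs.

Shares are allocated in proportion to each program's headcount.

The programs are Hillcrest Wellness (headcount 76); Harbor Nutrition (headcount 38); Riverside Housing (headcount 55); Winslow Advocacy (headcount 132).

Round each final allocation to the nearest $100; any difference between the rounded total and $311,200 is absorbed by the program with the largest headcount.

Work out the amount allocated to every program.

Sum of headcount: 301.
Unrounded shares: Hillcrest Wellness 76/301 × $311,200 = 78,575.42; Harbor Nutrition 38/301 × $311,200 = 39,287.71; Riverside Housing 55/301 × $311,200 = 56,863.79; Winslow Advocacy 132/301 × $311,200 = 136,473.09.
At nearest $100: Hillcrest Wellness $78,600; Harbor Nutrition $39,300; Riverside Housing $56,900; Winslow Advocacy $136,500. Sum = $311,300.
Difference $311,200 − $311,300 = −$100 applied to largest headcount (Winslow Advocacy): Winslow Advocacy becomes $136,400.

Hillcrest Wellness: $78,600; Harbor Nutrition: $39,300; Riverside Housing: $56,900; Winslow Advocacy: $136,400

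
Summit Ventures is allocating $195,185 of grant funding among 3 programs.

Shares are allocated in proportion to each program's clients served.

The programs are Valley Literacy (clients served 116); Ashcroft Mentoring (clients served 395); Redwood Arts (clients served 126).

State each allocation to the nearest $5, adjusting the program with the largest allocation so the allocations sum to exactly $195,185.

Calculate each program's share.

Valley Literacy: $35,545 | Ashcroft Mentoring: $121,030 | Redwood Arts: $38,610

Combined clients served = 637.
Raw shares: Valley Literacy 116/637 × $195,185 = 35,543.89; Ashcroft Mentoring 395/637 × $195,185 = 121,033.08; Redwood Arts 126/637 × $195,185 = 38,608.02.
At nearest $5: Valley Literacy $35,545; Ashcroft Mentoring $121,035; Redwood Arts $38,610. Sum = $195,190.
Difference $195,185 − $195,190 = −$5 applied to largest allocation (Ashcroft Mentoring): Ashcroft Mentoring becomes $121,030.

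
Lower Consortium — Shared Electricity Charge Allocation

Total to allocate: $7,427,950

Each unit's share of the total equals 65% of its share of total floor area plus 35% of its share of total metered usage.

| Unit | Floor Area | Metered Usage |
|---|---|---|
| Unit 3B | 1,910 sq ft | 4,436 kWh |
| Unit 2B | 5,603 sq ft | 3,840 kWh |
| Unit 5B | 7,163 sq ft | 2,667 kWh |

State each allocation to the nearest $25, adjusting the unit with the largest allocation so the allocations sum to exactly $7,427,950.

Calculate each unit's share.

Unit 3B: $1,682,250 · Unit 2B: $2,755,575 · Unit 5B: $2,990,125

Floor area total 14,676; metered usage total 10,943.
Combined weights (65% floor area + 35% metered usage): Unit 3B 0.2265; Unit 2B 0.3710; Unit 5B 0.4026.
Unrounded shares: Unit 3B 1,682,241.63; Unit 2B 2,755,584.45; Unit 5B 2,990,123.92.
At nearest $25: Unit 3B $1,682,250; Unit 2B $2,755,575; Unit 5B $2,990,125. Sum = $7,427,950.
Rounded total matches; no reconciliation needed.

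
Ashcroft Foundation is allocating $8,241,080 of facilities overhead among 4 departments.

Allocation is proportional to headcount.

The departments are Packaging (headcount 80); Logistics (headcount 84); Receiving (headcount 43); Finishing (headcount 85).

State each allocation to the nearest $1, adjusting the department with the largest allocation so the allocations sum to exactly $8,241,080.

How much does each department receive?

Sum of headcount: 292.
Unrounded shares: Packaging 80/292 × $8,241,080 = 2,257,830.14; Logistics 84/292 × $8,241,080 = 2,370,721.64; Receiving 43/292 × $8,241,080 = 1,213,583.70; Finishing 85/292 × $8,241,080 = 2,398,944.52.
After rounding ($1): Packaging $2,257,830; Logistics $2,370,722; Receiving $1,213,584; Finishing $2,398,945. Sum = $8,241,081.
Difference $8,241,080 − $8,241,081 = −$1 applied to largest allocation (Finishing): Finishing becomes $2,398,944.

Packaging: $2,257,830; Logistics: $2,370,722; Receiving: $1,213,584; Finishing: $2,398,944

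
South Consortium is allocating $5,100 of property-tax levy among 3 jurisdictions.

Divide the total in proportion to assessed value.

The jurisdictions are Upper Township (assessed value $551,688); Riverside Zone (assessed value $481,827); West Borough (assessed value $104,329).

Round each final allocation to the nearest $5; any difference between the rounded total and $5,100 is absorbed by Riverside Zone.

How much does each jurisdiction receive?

Upper Township: $2,475 · Riverside Zone: $2,155 · West Borough: $470

Total assessed value = 1,137,844.
Proportional shares: Upper Township 551,688/1,137,844 × $5,100 = 2,472.75; Riverside Zone 481,827/1,137,844 × $5,100 = 2,159.63; West Borough 104,329/1,137,844 × $5,100 = 467.62.
Rounded to nearest $5: Upper Township $2,475; Riverside Zone $2,160; West Borough $470. Sum = $5,105.
Difference $5,100 − $5,105 = −$5 applied to Riverside Zone: Riverside Zone becomes $2,155.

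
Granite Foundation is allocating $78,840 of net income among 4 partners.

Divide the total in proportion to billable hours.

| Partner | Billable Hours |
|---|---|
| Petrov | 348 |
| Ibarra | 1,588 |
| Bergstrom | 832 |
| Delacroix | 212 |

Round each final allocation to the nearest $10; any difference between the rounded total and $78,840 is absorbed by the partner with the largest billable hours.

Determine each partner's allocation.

Sum of billable hours: 348 + 1,588 + 832 + 212 = 2,980.
Unrounded shares: Petrov 9,206.82; Ibarra 42,012.72; Bergstrom 22,011.70; Delacroix 5,608.75.
At nearest $10: Petrov $9,210; Ibarra $42,010; Bergstrom $22,010; Delacroix $5,610. Sum = $78,840.
No rounding difference to absorb.

Petrov: $9,210 · Ibarra: $42,010 · Bergstrom: $22,010 · Delacroix: $5,610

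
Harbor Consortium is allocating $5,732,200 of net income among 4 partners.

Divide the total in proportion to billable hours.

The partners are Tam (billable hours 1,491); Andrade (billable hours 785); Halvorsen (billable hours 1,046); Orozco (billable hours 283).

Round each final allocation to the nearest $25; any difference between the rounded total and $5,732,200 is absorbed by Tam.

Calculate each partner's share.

Total billable hours = 3,605.
Unrounded shares: Tam 1,491/3,605 × $5,732,200 = 2,370,793.40; Andrade 785/3,605 × $5,732,200 = 1,248,204.44; Halvorsen 1,046/3,605 × $5,732,200 = 1,663,212.54; Orozco 283/3,605 × $5,732,200 = 449,989.63.
Rounded to nearest $25: Tam $2,370,800; Andrade $1,248,200; Halvorsen $1,663,225; Orozco $450,000. Sum = $5,732,225.
Difference $5,732,200 − $5,732,225 = −$25 applied to Tam: Tam becomes $2,370,775.

Tam: $2,370,775; Andrade: $1,248,200; Halvorsen: $1,663,225; Orozco: $450,000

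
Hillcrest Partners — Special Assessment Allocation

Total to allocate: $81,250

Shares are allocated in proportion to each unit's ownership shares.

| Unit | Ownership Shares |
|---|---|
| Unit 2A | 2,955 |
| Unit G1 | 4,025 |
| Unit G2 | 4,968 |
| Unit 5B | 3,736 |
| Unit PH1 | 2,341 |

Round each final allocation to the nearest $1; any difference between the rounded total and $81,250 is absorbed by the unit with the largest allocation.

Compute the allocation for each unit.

Ownership shares total: 18,025.
Proportional shares: Unit 2A 2,955/18,025 × $81,250 = 13,320.04; Unit G1 4,025/18,025 × $81,250 = 18,143.20; Unit G2 4,968/18,025 × $81,250 = 22,393.90; Unit 5B 3,736/18,025 × $81,250 = 16,840.499; Unit PH1 2,341/18,025 × $81,250 = 10,552.36.
Rounded to nearest $1: Unit 2A $13,320; Unit G1 $18,143; Unit G2 $22,394; Unit 5B $16,840; Unit PH1 $10,552. Sum = $81,249.
Difference $81,250 − $81,249 = +$1 applied to largest allocation (Unit G2): Unit G2 becomes $22,395.

Unit 2A: $13,320 · Unit G1: $18,143 · Unit G2: $22,395 · Unit 5B: $16,840 · Unit PH1: $10,552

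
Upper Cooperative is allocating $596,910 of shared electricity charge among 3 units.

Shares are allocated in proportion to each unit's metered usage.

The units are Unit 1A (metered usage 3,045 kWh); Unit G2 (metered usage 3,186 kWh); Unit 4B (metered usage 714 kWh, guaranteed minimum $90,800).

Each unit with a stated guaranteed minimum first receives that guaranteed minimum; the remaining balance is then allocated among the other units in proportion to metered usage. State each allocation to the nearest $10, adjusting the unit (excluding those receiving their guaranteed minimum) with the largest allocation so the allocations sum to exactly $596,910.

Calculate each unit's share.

Fund the minimums — Unit 4B $90,800. Residual $506,110.
Residual split over remaining metered usage 6,231: Unit 1A 247,328.67 → $247,330; Unit G2 258,781.33 → $258,780.

Unit 1A: $247,330 · Unit G2: $258,780 · Unit 4B: $90,800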